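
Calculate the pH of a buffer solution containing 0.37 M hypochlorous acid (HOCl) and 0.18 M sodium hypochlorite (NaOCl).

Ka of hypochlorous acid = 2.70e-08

pKa = -log(2.70e-08) = 7.57. pH = pKa + log([A⁻]/[HA]) = 7.57 + log(0.18/0.37)

pH = 7.26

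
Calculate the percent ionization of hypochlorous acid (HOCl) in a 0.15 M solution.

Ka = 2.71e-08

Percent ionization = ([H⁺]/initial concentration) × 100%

Using Ka equilibrium: x² + Ka×x - Ka×C = 0. Solving: [H⁺] = 6.3744e-05. Percent = (6.3744e-05/0.15) × 100

Percent ionization = 0.0425%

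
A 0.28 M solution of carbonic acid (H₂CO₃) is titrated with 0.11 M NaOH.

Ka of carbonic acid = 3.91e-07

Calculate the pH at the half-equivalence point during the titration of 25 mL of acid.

At half-equivalence [HA] = [A⁻], so Henderson-Hasselbalch gives pH = pKa = -log(3.91e-07) = 6.41.

pH = pKa = 6.41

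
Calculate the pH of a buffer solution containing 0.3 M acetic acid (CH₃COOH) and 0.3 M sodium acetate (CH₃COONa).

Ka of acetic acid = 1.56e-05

pKa = -log(1.56e-05) = 4.81. pH = pKa + log([A⁻]/[HA]) = 4.81 + log(0.3/0.3)

pH = 4.81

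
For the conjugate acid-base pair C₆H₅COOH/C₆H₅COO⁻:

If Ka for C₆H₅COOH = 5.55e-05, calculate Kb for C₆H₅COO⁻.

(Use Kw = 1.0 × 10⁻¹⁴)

For a conjugate pair Ka × Kb = Kw, so Kb = Kw/Ka = 1.0 × 10⁻¹⁴ / 5.55e-05 = 1.80e-10.

K_b = 1.80e-10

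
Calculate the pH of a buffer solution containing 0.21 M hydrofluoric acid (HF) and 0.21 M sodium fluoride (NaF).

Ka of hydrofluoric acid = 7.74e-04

pKa = -log(7.74e-04) = 3.11. pH = pKa + log([A⁻]/[HA]) = 3.11 + log(0.21/0.21)

pH = 3.11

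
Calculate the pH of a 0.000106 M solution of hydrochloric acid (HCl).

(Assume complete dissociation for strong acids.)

[H⁺] = 0.000106 M for strong acid. pH = -log[H⁺] = -log(0.000106)

pH = 3.97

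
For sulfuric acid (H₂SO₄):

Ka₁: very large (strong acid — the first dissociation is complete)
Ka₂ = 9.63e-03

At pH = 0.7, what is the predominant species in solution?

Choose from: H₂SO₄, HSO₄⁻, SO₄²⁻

The first dissociation is complete, so H₂SO₄ itself is never the predominant species in water; pKa₂ = -log(9.63e-03) = 2.02. For a polyprotic acid the predominant species crosses at each pKa: below pKa_n the protonated form dominates, above it the deprotonated form does. At pH = 0.7, the predominant species is HSO₄⁻.

HSO₄⁻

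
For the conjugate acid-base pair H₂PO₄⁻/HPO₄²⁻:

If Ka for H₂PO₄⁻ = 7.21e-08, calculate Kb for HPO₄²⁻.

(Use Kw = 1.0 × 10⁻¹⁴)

For a conjugate pair Ka × Kb = Kw, so Kb = Kw/Ka = 1.0 × 10⁻¹⁴ / 7.21e-08 = 1.39e-07.

K_b = 1.39e-07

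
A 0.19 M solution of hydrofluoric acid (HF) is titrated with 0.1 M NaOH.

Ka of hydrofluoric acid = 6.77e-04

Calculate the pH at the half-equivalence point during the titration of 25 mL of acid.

At half-equivalence [HA] = [A⁻], so Henderson-Hasselbalch gives pH = pKa = -log(6.77e-04) = 3.17.

pH = pKa = 3.17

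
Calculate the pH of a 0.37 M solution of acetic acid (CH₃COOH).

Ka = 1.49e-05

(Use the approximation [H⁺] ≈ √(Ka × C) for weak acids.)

[H⁺] = √(Ka × C) = √(1.49e-05 × 0.37) = 2.3480e-03. pH = -log(2.3480e-03)

pH = 2.63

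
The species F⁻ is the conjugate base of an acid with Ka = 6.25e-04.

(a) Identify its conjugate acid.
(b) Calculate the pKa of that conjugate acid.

(a) The conjugate acid is formed by adding one H⁺ to F⁻, giving HF. (b) pKa = -log(Ka) = -log(6.25e-04) = 3.20.

Conjugate acid: HF; pK_a = 3.20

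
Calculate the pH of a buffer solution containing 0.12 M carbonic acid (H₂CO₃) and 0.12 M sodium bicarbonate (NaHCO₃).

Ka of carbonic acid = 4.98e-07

pKa = -log(4.98e-07) = 6.30. pH = pKa + log([A⁻]/[HA]) = 6.30 + log(0.12/0.12)

pH = 6.30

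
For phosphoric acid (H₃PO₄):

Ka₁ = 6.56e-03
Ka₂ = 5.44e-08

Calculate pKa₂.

pKa₂ = -log(Ka₂) = -log(5.44e-08) = 7.26.

pK_{a2} = 7.26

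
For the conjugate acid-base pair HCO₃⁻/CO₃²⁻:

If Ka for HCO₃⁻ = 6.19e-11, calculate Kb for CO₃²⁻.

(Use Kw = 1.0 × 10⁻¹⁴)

For a conjugate pair Ka × Kb = Kw, so Kb = Kw/Ka = 1.0 × 10⁻¹⁴ / 6.19e-11 = 1.62e-04.

K_b = 1.62e-04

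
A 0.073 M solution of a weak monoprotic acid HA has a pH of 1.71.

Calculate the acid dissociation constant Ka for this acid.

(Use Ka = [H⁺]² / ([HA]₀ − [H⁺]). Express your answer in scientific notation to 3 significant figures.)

[H⁺] = 10^(−pH) = 10^(−1.71) = 1.950e-02 M. For HA ⇌ H⁺ + A⁻, Ka = [H⁺][A⁻]/[HA] = [H⁺]² / ([HA]₀ − [H⁺]) = (1.950e-02)² / (0.073 − 1.950e-02) = 7.11e-03.

K_a = 7.11e-03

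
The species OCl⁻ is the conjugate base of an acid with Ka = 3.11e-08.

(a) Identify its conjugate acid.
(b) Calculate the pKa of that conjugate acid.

(a) The conjugate acid is formed by adding one H⁺ to OCl⁻, giving HOCl. (b) pKa = -log(Ka) = -log(3.11e-08) = 7.51.

Conjugate acid: HOCl; pK_a = 7.51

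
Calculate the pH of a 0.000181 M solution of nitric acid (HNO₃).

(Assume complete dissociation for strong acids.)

[H⁺] = 0.000181 M for strong acid. pH = -log[H⁺] = -log(0.000181)

pH = 3.74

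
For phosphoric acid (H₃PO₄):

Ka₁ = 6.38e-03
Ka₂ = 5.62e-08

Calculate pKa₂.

pKa₂ = -log(Ka₂) = -log(5.62e-08) = 7.25.

pK_{a2} = 7.25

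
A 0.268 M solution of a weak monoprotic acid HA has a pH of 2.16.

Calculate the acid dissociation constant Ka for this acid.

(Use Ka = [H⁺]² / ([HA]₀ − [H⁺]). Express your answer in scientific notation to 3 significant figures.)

[H⁺] = 10^(−pH) = 10^(−2.16) = 6.918e-03 M. For HA ⇌ H⁺ + A⁻, Ka = [H⁺][A⁻]/[HA] = [H⁺]² / ([HA]₀ − [H⁺]) = (6.918e-03)² / (0.268 − 6.918e-03) = 1.83e-04.

K_a = 1.83e-04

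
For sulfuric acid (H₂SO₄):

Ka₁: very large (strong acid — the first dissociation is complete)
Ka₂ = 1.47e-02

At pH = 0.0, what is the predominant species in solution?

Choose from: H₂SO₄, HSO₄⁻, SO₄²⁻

The first dissociation is complete, so H₂SO₄ itself is never the predominant species in water; pKa₂ = -log(1.47e-02) = 1.83. For a polyprotic acid the predominant species crosses at each pKa: below pKa_n the protonated form dominates, above it the deprotonated form does. At pH = 0.0, the predominant species is HSO₄⁻.

HSO₄⁻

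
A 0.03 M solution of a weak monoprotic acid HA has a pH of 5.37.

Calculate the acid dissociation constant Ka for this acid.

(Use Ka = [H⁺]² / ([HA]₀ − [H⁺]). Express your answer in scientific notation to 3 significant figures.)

[H⁺] = 10^(−pH) = 10^(−5.37) = 4.266e-06 M. For HA ⇌ H⁺ + A⁻, Ka = [H⁺][A⁻]/[HA] = [H⁺]² / ([HA]₀ − [H⁺]) = (4.266e-06)² / (0.03 − 4.266e-06) = 6.07e-10.

K_a = 6.07e-10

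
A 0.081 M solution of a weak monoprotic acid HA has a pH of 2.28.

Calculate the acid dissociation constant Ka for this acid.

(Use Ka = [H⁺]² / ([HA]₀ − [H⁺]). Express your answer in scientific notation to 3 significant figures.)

[H⁺] = 10^(−pH) = 10^(−2.28) = 5.248e-03 M. For HA ⇌ H⁺ + A⁻, Ka = [H⁺][A⁻]/[HA] = [H⁺]² / ([HA]₀ − [H⁺]) = (5.248e-03)² / (0.081 − 5.248e-03) = 3.64e-04.

K_a = 3.64e-04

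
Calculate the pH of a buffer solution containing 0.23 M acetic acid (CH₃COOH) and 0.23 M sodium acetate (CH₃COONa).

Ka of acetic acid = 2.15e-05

pKa = -log(2.15e-05) = 4.67. pH = pKa + log([A⁻]/[HA]) = 4.67 + log(0.23/0.23)

pH = 4.67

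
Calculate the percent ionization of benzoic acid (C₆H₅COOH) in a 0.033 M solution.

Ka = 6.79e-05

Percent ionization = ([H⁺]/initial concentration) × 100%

Using Ka equilibrium: x² + Ka×x - Ka×C = 0. Solving: [H⁺] = 1.4633e-03. Percent = (1.4633e-03/0.033) × 100

Percent ionization = 4.43%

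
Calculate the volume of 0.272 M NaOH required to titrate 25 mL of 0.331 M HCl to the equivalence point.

At equivalence: moles acid = moles base. moles HCl = 0.331 × 25/1000 = 0.008275 mol. V_base = moles / 0.272 × 1000 = 30.4 mL.

V_{base} = 30.4 mL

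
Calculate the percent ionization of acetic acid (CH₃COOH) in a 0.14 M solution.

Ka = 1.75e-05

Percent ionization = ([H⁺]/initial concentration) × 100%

Using Ka equilibrium: x² + Ka×x - Ka×C = 0. Solving: [H⁺] = 1.5565e-03. Percent = (1.5565e-03/0.14) × 100

Percent ionization = 1.11%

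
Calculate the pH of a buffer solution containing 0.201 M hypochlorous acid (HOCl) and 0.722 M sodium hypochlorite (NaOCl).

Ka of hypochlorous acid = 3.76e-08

pKa = -log(3.76e-08) = 7.42. pH = pKa + log([A⁻]/[HA]) = 7.42 + log(0.722/0.201)

pH = 7.98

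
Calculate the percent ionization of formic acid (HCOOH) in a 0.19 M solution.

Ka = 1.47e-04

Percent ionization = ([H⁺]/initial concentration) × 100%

Using Ka equilibrium: x² + Ka×x - Ka×C = 0. Solving: [H⁺] = 5.2119e-03. Percent = (5.2119e-03/0.19) × 100

Percent ionization = 2.74%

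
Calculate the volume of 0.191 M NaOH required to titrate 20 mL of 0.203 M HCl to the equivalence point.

At equivalence: moles acid = moles base. moles HCl = 0.203 × 20/1000 = 0.00406 mol. V_base = moles / 0.191 × 1000 = 21.3 mL.

V_{base} = 21.3 mL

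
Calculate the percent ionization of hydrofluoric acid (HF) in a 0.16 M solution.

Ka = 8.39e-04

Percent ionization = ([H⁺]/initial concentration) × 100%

Using Ka equilibrium: x² + Ka×x - Ka×C = 0. Solving: [H⁺] = 1.1174e-02. Percent = (1.1174e-02/0.16) × 100

Percent ionization = 6.98%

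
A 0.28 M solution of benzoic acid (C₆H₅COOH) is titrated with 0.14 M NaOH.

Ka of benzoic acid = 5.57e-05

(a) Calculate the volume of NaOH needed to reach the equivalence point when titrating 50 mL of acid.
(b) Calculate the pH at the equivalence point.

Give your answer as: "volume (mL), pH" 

moles acid = 0.28 × 50/1000 = 0.014 mol; V_base = moles/0.14 × 1000 = 100.0 mL. At equivalence only the conjugate base is present: [A⁻] = 0.014/0.150 = 9.3333e-02 M. Kb = Kw/Ka = 1.80e-10; [OH⁻] = √(Kb × [A⁻]) = 4.0935e-06; pOH = 5.39; pH = 14 - pOH = 8.61.

V = 100.0 mL, pH = 8.61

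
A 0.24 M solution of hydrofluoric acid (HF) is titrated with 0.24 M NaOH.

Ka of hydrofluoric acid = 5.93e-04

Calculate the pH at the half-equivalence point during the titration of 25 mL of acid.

At half-equivalence [HA] = [A⁻], so Henderson-Hasselbalch gives pH = pKa = -log(5.93e-04) = 3.23.

pH = pKa = 3.23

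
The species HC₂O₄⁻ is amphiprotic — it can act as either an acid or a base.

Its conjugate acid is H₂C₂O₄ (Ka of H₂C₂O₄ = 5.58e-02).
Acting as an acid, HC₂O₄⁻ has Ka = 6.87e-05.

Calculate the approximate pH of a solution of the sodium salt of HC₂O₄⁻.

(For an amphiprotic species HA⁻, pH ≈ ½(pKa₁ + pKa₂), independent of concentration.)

pKa₁ = -log(5.58e-02) = 1.25; pKa₂ = -log(6.87e-05) = 4.16. For an amphiprotic species, pH ≈ ½(pKa₁ + pKa₂) = ½(1.25 + 4.16) = 2.71.

pH = 2.71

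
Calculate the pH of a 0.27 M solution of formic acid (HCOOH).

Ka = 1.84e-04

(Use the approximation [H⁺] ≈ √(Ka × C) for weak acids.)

[H⁺] = √(Ka × C) = √(1.84e-04 × 0.27) = 7.0484e-03. pH = -log(7.0484e-03)

pH = 2.15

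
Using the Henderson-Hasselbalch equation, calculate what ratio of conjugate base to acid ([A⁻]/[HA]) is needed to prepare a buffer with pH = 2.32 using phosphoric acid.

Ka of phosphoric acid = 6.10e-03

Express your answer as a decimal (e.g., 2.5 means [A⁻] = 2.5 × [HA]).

pKa = -log(6.10e-03) = 2.2147. pH = pKa + log([A⁻]/[HA]), so log([A⁻]/[HA]) = pH − pKa = 2.32 − 2.2147 = 0.1053. [A⁻]/[HA] = 10^(0.1053) = 1.27

[A⁻]/[HA] = 1.27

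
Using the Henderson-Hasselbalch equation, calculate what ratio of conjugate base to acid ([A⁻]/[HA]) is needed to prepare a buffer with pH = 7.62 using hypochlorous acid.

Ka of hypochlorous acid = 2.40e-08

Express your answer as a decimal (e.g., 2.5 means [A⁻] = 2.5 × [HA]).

pKa = -log(2.40e-08) = 7.6198. pH = pKa + log([A⁻]/[HA]), so log([A⁻]/[HA]) = pH − pKa = 7.62 − 7.6198 = 0.0002. [A⁻]/[HA] = 10^(0.0002) = 1.00

[A⁻]/[HA] = 1.00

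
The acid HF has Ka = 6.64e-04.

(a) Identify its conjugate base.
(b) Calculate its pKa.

(a) The conjugate base is formed by removing one H⁺ from HF, giving F⁻. (b) pKa = -log(Ka) = -log(6.64e-04) = 3.18.

Conjugate base: F⁻; pK_a = 3.18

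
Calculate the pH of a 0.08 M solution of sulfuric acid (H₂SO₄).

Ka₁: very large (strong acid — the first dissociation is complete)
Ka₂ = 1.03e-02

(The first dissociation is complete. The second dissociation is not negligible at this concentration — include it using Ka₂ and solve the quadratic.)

First dissociation is complete: [H⁺]₀ = [HSO₄⁻]₀ = C = 0.08 M. Second dissociation HSO₄⁻ ⇌ H⁺ + SO₄²⁻: let x = [SO₄²⁻]. Ka₂ = (C + x)·x / (C − x) = 1.03e-02 → x² + (C + Ka₂)·x − Ka₂·C = 0 → x² + 0.09030·x − 8.240e-04 = 0. x = (−0.09030 + √(0.09030² + 4 × 8.240e-04)) / 2 = 8.3525e-03 M. [H⁺] = C + x = 0.08 + 8.3525e-03 = 8.8353e-02 M. pH = -log(8.8353e-02) = 1.05.

pH = 1.05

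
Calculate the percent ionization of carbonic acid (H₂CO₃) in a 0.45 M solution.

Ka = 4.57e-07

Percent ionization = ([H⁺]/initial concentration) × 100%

Using Ka equilibrium: x² + Ka×x - Ka×C = 0. Solving: [H⁺] = 4.5326e-04. Percent = (4.5326e-04/0.45) × 100

Percent ionization = 0.101%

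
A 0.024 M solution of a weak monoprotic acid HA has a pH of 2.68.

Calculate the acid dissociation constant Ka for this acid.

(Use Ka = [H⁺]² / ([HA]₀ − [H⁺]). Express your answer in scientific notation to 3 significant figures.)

[H⁺] = 10^(−pH) = 10^(−2.68) = 2.089e-03 M. For HA ⇌ H⁺ + A⁻, Ka = [H⁺][A⁻]/[HA] = [H⁺]² / ([HA]₀ − [H⁺]) = (2.089e-03)² / (0.024 − 2.089e-03) = 1.99e-04.

K_a = 1.99e-04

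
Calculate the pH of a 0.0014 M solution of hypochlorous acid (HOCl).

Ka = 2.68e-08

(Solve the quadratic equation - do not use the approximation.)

x² + Ka×x - Ka×C = 0. Using quadratic formula: [H⁺] = 6.1120e-06

pH = 5.21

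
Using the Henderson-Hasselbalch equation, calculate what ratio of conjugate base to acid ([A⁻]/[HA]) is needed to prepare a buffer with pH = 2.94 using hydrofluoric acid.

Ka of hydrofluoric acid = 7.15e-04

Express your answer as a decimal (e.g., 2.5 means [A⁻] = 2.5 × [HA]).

pKa = -log(7.15e-04) = 3.1457. pH = pKa + log([A⁻]/[HA]), so log([A⁻]/[HA]) = pH − pKa = 2.94 − 3.1457 = -0.2057. [A⁻]/[HA] = 10^(-0.2057) = 0.623

[A⁻]/[HA] = 0.623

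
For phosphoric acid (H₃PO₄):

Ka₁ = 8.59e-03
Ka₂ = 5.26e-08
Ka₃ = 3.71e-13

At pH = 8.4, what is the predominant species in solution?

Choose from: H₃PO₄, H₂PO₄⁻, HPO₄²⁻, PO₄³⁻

pKa₁ = 2.07, pKa₂ = 7.28, pKa₃ = 12.43. For a polyprotic acid the predominant species crosses at each pKa: below pKa_n the protonated form dominates, above it the deprotonated form does. At pH = 8.4, the predominant species is HPO₄²⁻.

HPO₄²⁻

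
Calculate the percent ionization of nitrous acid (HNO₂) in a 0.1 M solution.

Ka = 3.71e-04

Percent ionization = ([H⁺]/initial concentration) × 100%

Using Ka equilibrium: x² + Ka×x - Ka×C = 0. Solving: [H⁺] = 5.9083e-03. Percent = (5.9083e-03/0.1) × 100

Percent ionization = 5.91%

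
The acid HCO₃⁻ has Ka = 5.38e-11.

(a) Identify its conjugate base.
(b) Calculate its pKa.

(a) The conjugate base is formed by removing one H⁺ from HCO₃⁻, giving CO₃²⁻. (b) pKa = -log(Ka) = -log(5.38e-11) = 10.27.

Conjugate base: CO₃²⁻; pK_a = 10.27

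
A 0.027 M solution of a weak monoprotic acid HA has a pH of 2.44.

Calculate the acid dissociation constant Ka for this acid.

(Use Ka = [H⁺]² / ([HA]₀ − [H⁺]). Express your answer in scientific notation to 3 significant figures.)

[H⁺] = 10^(−pH) = 10^(−2.44) = 3.631e-03 M. For HA ⇌ H⁺ + A⁻, Ka = [H⁺][A⁻]/[HA] = [H⁺]² / ([HA]₀ − [H⁺]) = (3.631e-03)² / (0.027 − 3.631e-03) = 5.64e-04.

K_a = 5.64e-04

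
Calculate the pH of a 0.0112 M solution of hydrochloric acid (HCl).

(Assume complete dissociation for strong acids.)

[H⁺] = 0.0112 M for strong acid. pH = -log[H⁺] = -log(0.0112)

pH = 1.95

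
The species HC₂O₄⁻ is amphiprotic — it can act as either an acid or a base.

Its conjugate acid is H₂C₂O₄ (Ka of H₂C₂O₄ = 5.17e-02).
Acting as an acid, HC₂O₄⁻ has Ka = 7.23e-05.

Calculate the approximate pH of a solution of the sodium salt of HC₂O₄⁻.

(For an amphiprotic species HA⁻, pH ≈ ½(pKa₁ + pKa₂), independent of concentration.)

pKa₁ = -log(5.17e-02) = 1.29; pKa₂ = -log(7.23e-05) = 4.14. For an amphiprotic species, pH ≈ ½(pKa₁ + pKa₂) = ½(1.29 + 4.14) = 2.71.

pH = 2.71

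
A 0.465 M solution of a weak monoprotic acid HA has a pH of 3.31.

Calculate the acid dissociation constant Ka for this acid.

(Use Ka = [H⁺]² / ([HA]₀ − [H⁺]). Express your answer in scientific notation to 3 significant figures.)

[H⁺] = 10^(−pH) = 10^(−3.31) = 4.898e-04 M. For HA ⇌ H⁺ + A⁻, Ka = [H⁺][A⁻]/[HA] = [H⁺]² / ([HA]₀ − [H⁺]) = (4.898e-04)² / (0.465 − 4.898e-04) = 5.16e-07.

K_a = 5.16e-07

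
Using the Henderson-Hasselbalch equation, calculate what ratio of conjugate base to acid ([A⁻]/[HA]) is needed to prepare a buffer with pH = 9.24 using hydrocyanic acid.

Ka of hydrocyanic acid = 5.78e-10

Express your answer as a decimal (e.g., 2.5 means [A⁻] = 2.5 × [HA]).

pKa = -log(5.78e-10) = 9.2381. pH = pKa + log([A⁻]/[HA]), so log([A⁻]/[HA]) = pH − pKa = 9.24 − 9.2381 = 0.0019. [A⁻]/[HA] = 10^(0.0019) = 1.00

[A⁻]/[HA] = 1.00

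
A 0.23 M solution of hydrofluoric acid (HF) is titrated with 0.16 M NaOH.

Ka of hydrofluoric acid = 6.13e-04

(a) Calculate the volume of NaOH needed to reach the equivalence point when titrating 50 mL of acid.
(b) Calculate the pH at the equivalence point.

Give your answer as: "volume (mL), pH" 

moles acid = 0.23 × 50/1000 = 0.0115 mol; V_base = moles/0.16 × 1000 = 71.9 mL. At equivalence only the conjugate base is present: [A⁻] = 0.0115/0.122 = 9.4359e-02 M. Kb = Kw/Ka = 1.63e-11; [OH⁻] = √(Kb × [A⁻]) = 1.2407e-06; pOH = 5.91; pH = 14 - pOH = 8.09.

V = 71.9 mL, pH = 8.09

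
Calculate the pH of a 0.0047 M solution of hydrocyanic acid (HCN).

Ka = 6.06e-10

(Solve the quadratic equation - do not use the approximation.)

x² + Ka×x - Ka×C = 0. Using quadratic formula: [H⁺] = 1.6874e-06

pH = 5.77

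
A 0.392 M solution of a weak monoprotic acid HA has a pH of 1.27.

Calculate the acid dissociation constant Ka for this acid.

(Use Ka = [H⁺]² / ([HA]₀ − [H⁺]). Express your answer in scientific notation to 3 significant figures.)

[H⁺] = 10^(−pH) = 10^(−1.27) = 5.370e-02 M. For HA ⇌ H⁺ + A⁻, Ka = [H⁺][A⁻]/[HA] = [H⁺]² / ([HA]₀ − [H⁺]) = (5.370e-02)² / (0.392 − 5.370e-02) = 8.53e-03.

K_a = 8.53e-03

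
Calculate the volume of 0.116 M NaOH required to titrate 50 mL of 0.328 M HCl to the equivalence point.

At equivalence: moles acid = moles base. moles HCl = 0.328 × 50/1000 = 0.0164 mol. V_base = moles / 0.116 × 1000 = 141.4 mL.

V_{base} = 141.4 mL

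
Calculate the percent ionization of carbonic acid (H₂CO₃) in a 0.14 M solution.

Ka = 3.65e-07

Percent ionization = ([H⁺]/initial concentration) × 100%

Using Ka equilibrium: x² + Ka×x - Ka×C = 0. Solving: [H⁺] = 2.2587e-04. Percent = (2.2587e-04/0.14) × 100

Percent ionization = 0.161%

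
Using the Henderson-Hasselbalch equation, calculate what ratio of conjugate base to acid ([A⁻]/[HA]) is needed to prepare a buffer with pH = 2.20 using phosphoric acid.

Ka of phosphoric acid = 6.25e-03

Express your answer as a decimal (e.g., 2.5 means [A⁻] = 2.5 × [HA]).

pKa = -log(6.25e-03) = 2.2041. pH = pKa + log([A⁻]/[HA]), so log([A⁻]/[HA]) = pH − pKa = 2.20 − 2.2041 = -0.0041. [A⁻]/[HA] = 10^(-0.0041) = 0.991

[A⁻]/[HA] = 0.991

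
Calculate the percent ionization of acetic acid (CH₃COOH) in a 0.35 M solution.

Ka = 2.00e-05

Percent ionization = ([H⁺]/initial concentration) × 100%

Using Ka equilibrium: x² + Ka×x - Ka×C = 0. Solving: [H⁺] = 2.6358e-03. Percent = (2.6358e-03/0.35) × 100

Percent ionization = 0.753%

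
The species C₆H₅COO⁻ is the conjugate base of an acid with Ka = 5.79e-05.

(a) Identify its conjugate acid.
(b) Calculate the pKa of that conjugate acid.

(a) The conjugate acid is formed by adding one H⁺ to C₆H₅COO⁻, giving C₆H₅COOH. (b) pKa = -log(Ka) = -log(5.79e-05) = 4.24.

Conjugate acid: C₆H₅COOH; pK_a = 4.24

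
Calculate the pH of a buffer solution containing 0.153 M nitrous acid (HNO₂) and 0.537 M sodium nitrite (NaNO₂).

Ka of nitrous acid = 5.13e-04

pKa = -log(5.13e-04) = 3.29. pH = pKa + log([A⁻]/[HA]) = 3.29 + log(0.537/0.153)

pH = 3.84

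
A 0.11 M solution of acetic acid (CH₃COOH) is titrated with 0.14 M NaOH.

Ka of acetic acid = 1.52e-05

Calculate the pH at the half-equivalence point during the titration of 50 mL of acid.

At half-equivalence [HA] = [A⁻], so Henderson-Hasselbalch gives pH = pKa = -log(1.52e-05) = 4.82.

pH = pKa = 4.82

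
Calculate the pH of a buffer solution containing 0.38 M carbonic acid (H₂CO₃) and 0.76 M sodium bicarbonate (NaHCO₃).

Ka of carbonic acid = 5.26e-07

pKa = -log(5.26e-07) = 6.28. pH = pKa + log([A⁻]/[HA]) = 6.28 + log(0.76/0.38)

pH = 6.58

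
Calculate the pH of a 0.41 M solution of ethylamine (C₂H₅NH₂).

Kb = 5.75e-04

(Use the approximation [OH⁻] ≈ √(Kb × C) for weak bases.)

[OH⁻] = √(Kb × C) = √(5.75e-04 × 0.41) = 1.5354e-02. pOH = 1.81, pH = 14 - pOH

pH = 12.19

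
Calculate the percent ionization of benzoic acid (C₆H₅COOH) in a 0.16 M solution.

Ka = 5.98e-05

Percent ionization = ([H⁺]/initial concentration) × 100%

Using Ka equilibrium: x² + Ka×x - Ka×C = 0. Solving: [H⁺] = 3.0635e-03. Percent = (3.0635e-03/0.16) × 100

Percent ionization = 1.91%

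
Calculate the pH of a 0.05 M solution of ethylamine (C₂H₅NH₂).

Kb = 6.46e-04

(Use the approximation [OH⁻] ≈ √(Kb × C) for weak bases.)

[OH⁻] = √(Kb × C) = √(6.46e-04 × 0.05) = 5.6833e-03. pOH = 2.25, pH = 14 - pOH

pH = 11.75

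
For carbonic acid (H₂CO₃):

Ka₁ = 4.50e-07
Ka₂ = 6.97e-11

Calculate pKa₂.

pKa₂ = -log(Ka₂) = -log(6.97e-11) = 10.16.

pK_{a2} = 10.16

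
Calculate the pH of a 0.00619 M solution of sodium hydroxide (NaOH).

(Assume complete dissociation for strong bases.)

[OH⁻] = 0.00619 M for strong base. pOH = -log[OH⁻] = 2.21, pH = 14 - pOH

pH = 11.79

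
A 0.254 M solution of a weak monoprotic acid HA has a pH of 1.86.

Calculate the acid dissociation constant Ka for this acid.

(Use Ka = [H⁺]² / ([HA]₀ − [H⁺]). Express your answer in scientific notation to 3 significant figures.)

[H⁺] = 10^(−pH) = 10^(−1.86) = 1.380e-02 M. For HA ⇌ H⁺ + A⁻, Ka = [H⁺][A⁻]/[HA] = [H⁺]² / ([HA]₀ − [H⁺]) = (1.380e-02)² / (0.254 − 1.380e-02) = 7.93e-04.

K_a = 7.93e-04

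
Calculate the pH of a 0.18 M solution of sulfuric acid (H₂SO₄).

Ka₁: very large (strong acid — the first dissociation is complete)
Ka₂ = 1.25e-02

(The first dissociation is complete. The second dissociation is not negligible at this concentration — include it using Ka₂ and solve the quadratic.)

First dissociation is complete: [H⁺]₀ = [HSO₄⁻]₀ = C = 0.18 M. Second dissociation HSO₄⁻ ⇌ H⁺ + SO₄²⁻: let x = [SO₄²⁻]. Ka₂ = (C + x)·x / (C − x) = 1.25e-02 → x² + (C + Ka₂)·x − Ka₂·C = 0 → x² + 0.19250·x − 2.250e-03 = 0. x = (−0.19250 + √(0.19250² + 4 × 2.250e-03)) / 2 = 1.1054e-02 M. [H⁺] = C + x = 0.18 + 1.1054e-02 = 1.9105e-01 M. pH = -log(1.9105e-01) = 0.72.

pH = 0.72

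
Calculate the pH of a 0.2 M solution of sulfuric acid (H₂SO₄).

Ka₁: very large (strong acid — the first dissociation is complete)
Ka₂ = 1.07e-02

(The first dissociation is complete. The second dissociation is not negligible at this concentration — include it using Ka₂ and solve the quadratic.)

First dissociation is complete: [H⁺]₀ = [HSO₄⁻]₀ = C = 0.2 M. Second dissociation HSO₄⁻ ⇌ H⁺ + SO₄²⁻: let x = [SO₄²⁻]. Ka₂ = (C + x)·x / (C − x) = 1.07e-02 → x² + (C + Ka₂)·x − Ka₂·C = 0 → x² + 0.21070·x − 2.140e-03 = 0. x = (−0.21070 + √(0.21070² + 4 × 2.140e-03)) / 2 = 9.7092e-03 M. [H⁺] = C + x = 0.2 + 9.7092e-03 = 2.0971e-01 M. pH = -log(2.0971e-01) = 0.68.

pH = 0.68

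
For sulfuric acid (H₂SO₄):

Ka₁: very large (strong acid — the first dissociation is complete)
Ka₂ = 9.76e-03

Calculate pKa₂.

pKa₂ = -log(Ka₂) = -log(9.76e-03) = 2.01.

pK_{a2} = 2.01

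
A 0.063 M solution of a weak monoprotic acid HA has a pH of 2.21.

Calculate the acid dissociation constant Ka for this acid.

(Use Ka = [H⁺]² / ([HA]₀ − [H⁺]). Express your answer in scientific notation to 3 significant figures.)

[H⁺] = 10^(−pH) = 10^(−2.21) = 6.166e-03 M. For HA ⇌ H⁺ + A⁻, Ka = [H⁺][A⁻]/[HA] = [H⁺]² / ([HA]₀ − [H⁺]) = (6.166e-03)² / (0.063 − 6.166e-03) = 6.69e-04.

K_a = 6.69e-04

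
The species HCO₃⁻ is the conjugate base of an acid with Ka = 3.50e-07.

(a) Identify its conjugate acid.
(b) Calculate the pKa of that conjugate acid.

(a) The conjugate acid is formed by adding one H⁺ to HCO₃⁻, giving H₂CO₃. (b) pKa = -log(Ka) = -log(3.50e-07) = 6.46.

Conjugate acid: H₂CO₃; pK_a = 6.46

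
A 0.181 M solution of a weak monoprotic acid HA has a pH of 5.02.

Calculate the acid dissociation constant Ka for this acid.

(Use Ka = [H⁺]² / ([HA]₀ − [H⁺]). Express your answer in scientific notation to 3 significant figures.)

[H⁺] = 10^(−pH) = 10^(−5.02) = 9.550e-06 M. For HA ⇌ H⁺ + A⁻, Ka = [H⁺][A⁻]/[HA] = [H⁺]² / ([HA]₀ − [H⁺]) = (9.550e-06)² / (0.181 − 9.550e-06) = 5.04e-10.

K_a = 5.04e-10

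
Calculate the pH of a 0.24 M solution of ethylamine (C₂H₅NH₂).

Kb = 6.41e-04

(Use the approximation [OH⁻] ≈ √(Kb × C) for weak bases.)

[OH⁻] = √(Kb × C) = √(6.41e-04 × 0.24) = 1.2403e-02. pOH = 1.91, pH = 14 - pOH

pH = 12.09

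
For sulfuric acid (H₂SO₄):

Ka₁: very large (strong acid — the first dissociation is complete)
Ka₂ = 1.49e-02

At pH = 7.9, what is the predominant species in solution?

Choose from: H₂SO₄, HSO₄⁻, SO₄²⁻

The first dissociation is complete, so H₂SO₄ itself is never the predominant species in water; pKa₂ = -log(1.49e-02) = 1.83. For a polyprotic acid the predominant species crosses at each pKa: below pKa_n the protonated form dominates, above it the deprotonated form does. At pH = 7.9, the predominant species is SO₄²⁻.

SO₄²⁻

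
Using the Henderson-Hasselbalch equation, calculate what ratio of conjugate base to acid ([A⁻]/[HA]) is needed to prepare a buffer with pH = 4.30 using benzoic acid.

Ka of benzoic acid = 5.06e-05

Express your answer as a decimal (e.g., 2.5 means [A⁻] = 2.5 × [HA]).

pKa = -log(5.06e-05) = 4.2958. pH = pKa + log([A⁻]/[HA]), so log([A⁻]/[HA]) = pH − pKa = 4.30 − 4.2958 = 0.0042. [A⁻]/[HA] = 10^(0.0042) = 1.01

[A⁻]/[HA] = 1.01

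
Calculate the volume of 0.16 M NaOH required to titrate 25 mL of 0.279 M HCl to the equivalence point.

At equivalence: moles acid = moles base. moles HCl = 0.279 × 25/1000 = 0.006975 mol. V_base = moles / 0.16 × 1000 = 43.6 mL.

V_{base} = 43.6 mL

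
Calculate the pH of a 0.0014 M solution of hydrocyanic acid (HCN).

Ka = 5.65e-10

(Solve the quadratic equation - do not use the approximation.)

x² + Ka×x - Ka×C = 0. Using quadratic formula: [H⁺] = 8.8910e-07

pH = 6.05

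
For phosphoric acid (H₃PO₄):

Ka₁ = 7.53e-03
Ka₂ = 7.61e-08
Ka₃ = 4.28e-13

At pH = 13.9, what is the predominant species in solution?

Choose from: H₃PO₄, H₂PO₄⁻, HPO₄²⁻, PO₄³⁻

pKa₁ = 2.12, pKa₂ = 7.12, pKa₃ = 12.37. For a polyprotic acid the predominant species crosses at each pKa: below pKa_n the protonated form dominates, above it the deprotonated form does. At pH = 13.9, the predominant species is PO₄³⁻.

PO₄³⁻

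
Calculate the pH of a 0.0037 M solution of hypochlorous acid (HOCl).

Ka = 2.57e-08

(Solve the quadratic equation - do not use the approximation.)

x² + Ka×x - Ka×C = 0. Using quadratic formula: [H⁺] = 9.7386e-06

pH = 5.01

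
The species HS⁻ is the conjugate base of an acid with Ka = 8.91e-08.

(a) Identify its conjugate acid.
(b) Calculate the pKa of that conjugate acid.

(a) The conjugate acid is formed by adding one H⁺ to HS⁻, giving H₂S. (b) pKa = -log(Ka) = -log(8.91e-08) = 7.05.

Conjugate acid: H₂S; pK_a = 7.05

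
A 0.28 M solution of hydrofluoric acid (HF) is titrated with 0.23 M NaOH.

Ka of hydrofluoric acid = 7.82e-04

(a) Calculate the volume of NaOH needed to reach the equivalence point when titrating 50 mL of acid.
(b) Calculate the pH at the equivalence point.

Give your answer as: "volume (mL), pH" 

moles acid = 0.28 × 50/1000 = 0.014 mol; V_base = moles/0.23 × 1000 = 60.9 mL. At equivalence only the conjugate base is present: [A⁻] = 0.014/0.111 = 1.2627e-01 M. Kb = Kw/Ka = 1.28e-11; [OH⁻] = √(Kb × [A⁻]) = 1.2707e-06; pOH = 5.90; pH = 14 - pOH = 8.10.

V = 60.9 mL, pH = 8.10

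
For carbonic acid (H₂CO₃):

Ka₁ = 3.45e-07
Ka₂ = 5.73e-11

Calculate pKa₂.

pKa₂ = -log(Ka₂) = -log(5.73e-11) = 10.24.

pK_{a2} = 10.24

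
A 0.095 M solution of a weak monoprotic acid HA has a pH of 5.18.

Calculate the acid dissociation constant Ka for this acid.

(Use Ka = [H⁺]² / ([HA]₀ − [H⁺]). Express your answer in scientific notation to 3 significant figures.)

[H⁺] = 10^(−pH) = 10^(−5.18) = 6.607e-06 M. For HA ⇌ H⁺ + A⁻, Ka = [H⁺][A⁻]/[HA] = [H⁺]² / ([HA]₀ − [H⁺]) = (6.607e-06)² / (0.095 − 6.607e-06) = 4.60e-10.

K_a = 4.60e-10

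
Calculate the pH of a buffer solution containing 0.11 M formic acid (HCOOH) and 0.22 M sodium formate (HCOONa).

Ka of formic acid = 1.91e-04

pKa = -log(1.91e-04) = 3.72. pH = pKa + log([A⁻]/[HA]) = 3.72 + log(0.22/0.11)

pH = 4.02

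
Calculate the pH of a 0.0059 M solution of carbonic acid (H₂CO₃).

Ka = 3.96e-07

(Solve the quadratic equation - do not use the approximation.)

x² + Ka×x - Ka×C = 0. Using quadratic formula: [H⁺] = 4.8139e-05

pH = 4.32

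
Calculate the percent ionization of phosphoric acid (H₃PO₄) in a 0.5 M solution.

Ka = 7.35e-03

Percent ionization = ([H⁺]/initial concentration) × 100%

Using Ka equilibrium: x² + Ka×x - Ka×C = 0. Solving: [H⁺] = 5.7058e-02. Percent = (5.7058e-02/0.5) × 100

Percent ionization = 11.4%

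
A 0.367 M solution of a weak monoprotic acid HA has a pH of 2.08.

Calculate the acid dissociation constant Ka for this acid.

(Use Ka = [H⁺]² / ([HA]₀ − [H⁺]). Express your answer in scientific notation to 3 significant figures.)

[H⁺] = 10^(−pH) = 10^(−2.08) = 8.318e-03 M. For HA ⇌ H⁺ + A⁻, Ka = [H⁺][A⁻]/[HA] = [H⁺]² / ([HA]₀ − [H⁺]) = (8.318e-03)² / (0.367 − 8.318e-03) = 1.93e-04.

K_a = 1.93e-04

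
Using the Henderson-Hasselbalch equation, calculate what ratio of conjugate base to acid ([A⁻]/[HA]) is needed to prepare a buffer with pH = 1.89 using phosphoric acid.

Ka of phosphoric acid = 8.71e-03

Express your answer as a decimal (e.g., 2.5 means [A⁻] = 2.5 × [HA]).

pKa = -log(8.71e-03) = 2.0600. pH = pKa + log([A⁻]/[HA]), so log([A⁻]/[HA]) = pH − pKa = 1.89 − 2.0600 = -0.1700. [A⁻]/[HA] = 10^(-0.1700) = 0.676

[A⁻]/[HA] = 0.676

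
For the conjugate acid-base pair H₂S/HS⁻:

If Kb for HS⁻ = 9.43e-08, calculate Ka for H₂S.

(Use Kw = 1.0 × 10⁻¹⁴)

For a conjugate pair Ka × Kb = Kw, so Ka = Kw/Kb = 1.0 × 10⁻¹⁴ / 9.43e-08 = 1.06e-07.

K_a = 1.06e-07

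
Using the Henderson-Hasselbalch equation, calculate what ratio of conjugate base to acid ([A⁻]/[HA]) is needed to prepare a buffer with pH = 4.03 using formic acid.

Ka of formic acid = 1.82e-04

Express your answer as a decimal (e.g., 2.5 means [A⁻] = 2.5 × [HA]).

pKa = -log(1.82e-04) = 3.7399. pH = pKa + log([A⁻]/[HA]), so log([A⁻]/[HA]) = pH − pKa = 4.03 − 3.7399 = 0.2901. [A⁻]/[HA] = 10^(0.2901) = 1.95

[A⁻]/[HA] = 1.95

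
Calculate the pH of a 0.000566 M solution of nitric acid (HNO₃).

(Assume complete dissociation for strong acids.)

[H⁺] = 0.000566 M for strong acid. pH = -log[H⁺] = -log(0.000566)

pH = 3.25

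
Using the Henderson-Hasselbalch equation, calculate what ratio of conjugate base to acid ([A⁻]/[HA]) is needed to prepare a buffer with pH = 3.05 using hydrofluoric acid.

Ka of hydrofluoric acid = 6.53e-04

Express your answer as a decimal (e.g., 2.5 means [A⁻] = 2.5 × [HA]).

pKa = -log(6.53e-04) = 3.1851. pH = pKa + log([A⁻]/[HA]), so log([A⁻]/[HA]) = pH − pKa = 3.05 − 3.1851 = -0.1351. [A⁻]/[HA] = 10^(-0.1351) = 0.733

[A⁻]/[HA] = 0.733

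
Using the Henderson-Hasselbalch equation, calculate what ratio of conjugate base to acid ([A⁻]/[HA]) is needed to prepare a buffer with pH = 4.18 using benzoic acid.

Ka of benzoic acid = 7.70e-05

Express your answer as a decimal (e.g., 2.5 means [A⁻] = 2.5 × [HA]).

pKa = -log(7.70e-05) = 4.1135. pH = pKa + log([A⁻]/[HA]), so log([A⁻]/[HA]) = pH − pKa = 4.18 − 4.1135 = 0.0665. [A⁻]/[HA] = 10^(0.0665) = 1.17

[A⁻]/[HA] = 1.17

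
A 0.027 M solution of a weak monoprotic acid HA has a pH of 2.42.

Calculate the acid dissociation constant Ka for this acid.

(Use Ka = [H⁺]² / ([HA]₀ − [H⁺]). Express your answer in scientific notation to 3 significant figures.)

[H⁺] = 10^(−pH) = 10^(−2.42) = 3.802e-03 M. For HA ⇌ H⁺ + A⁻, Ka = [H⁺][A⁻]/[HA] = [H⁺]² / ([HA]₀ − [H⁺]) = (3.802e-03)² / (0.027 − 3.802e-03) = 6.23e-04.

K_a = 6.23e-04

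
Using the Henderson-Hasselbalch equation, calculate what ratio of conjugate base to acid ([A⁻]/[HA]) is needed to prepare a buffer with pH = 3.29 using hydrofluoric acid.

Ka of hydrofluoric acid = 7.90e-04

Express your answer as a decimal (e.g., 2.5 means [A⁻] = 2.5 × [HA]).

pKa = -log(7.90e-04) = 3.1024. pH = pKa + log([A⁻]/[HA]), so log([A⁻]/[HA]) = pH − pKa = 3.29 − 3.1024 = 0.1876. [A⁻]/[HA] = 10^(0.1876) = 1.54

[A⁻]/[HA] = 1.54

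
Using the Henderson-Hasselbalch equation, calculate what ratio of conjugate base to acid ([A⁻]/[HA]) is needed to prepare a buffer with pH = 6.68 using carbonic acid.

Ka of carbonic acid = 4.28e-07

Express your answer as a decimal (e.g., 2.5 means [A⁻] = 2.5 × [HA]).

pKa = -log(4.28e-07) = 6.3686. pH = pKa + log([A⁻]/[HA]), so log([A⁻]/[HA]) = pH − pKa = 6.68 − 6.3686 = 0.3114. [A⁻]/[HA] = 10^(0.3114) = 2.05

[A⁻]/[HA] = 2.05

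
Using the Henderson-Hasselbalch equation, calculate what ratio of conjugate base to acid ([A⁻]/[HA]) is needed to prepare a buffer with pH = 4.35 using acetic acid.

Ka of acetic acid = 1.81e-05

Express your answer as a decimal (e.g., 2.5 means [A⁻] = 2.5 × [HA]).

pKa = -log(1.81e-05) = 4.7423. pH = pKa + log([A⁻]/[HA]), so log([A⁻]/[HA]) = pH − pKa = 4.35 − 4.7423 = -0.3923. [A⁻]/[HA] = 10^(-0.3923) = 0.405

[A⁻]/[HA] = 0.405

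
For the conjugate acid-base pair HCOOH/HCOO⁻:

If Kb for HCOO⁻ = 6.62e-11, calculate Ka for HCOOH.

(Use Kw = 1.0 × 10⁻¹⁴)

For a conjugate pair Ka × Kb = Kw, so Ka = Kw/Kb = 1.0 × 10⁻¹⁴ / 6.62e-11 = 1.51e-04.

K_a = 1.51e-04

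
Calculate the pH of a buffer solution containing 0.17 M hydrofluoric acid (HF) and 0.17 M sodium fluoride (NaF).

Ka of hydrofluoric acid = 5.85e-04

pKa = -log(5.85e-04) = 3.23. pH = pKa + log([A⁻]/[HA]) = 3.23 + log(0.17/0.17)

pH = 3.23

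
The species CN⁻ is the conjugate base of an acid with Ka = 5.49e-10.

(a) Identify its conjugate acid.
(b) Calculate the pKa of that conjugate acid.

(a) The conjugate acid is formed by adding one H⁺ to CN⁻, giving HCN. (b) pKa = -log(Ka) = -log(5.49e-10) = 9.26.

Conjugate acid: HCN; pK_a = 9.26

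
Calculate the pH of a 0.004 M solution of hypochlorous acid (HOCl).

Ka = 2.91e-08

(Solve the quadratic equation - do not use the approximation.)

x² + Ka×x - Ka×C = 0. Using quadratic formula: [H⁺] = 1.0774e-05

pH = 4.97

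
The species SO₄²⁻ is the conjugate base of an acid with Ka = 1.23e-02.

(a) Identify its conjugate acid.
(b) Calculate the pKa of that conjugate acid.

(a) The conjugate acid is formed by adding one H⁺ to SO₄²⁻, giving HSO₄⁻. (b) pKa = -log(Ka) = -log(1.23e-02) = 1.91.

Conjugate acid: HSO₄⁻; pK_a = 1.91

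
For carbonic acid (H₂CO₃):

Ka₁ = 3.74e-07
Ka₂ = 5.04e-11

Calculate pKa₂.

pKa₂ = -log(Ka₂) = -log(5.04e-11) = 10.30.

pK_{a2} = 10.30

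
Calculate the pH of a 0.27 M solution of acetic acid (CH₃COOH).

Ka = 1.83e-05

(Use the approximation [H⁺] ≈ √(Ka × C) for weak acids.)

[H⁺] = √(Ka × C) = √(1.83e-05 × 0.27) = 2.2228e-03. pH = -log(2.2228e-03)

pH = 2.65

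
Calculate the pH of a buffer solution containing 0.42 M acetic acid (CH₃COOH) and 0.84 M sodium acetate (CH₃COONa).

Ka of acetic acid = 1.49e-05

pKa = -log(1.49e-05) = 4.83. pH = pKa + log([A⁻]/[HA]) = 4.83 + log(0.84/0.42)

pH = 5.13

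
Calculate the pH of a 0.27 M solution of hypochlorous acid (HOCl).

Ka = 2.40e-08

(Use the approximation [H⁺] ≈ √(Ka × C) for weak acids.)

[H⁺] = √(Ka × C) = √(2.40e-08 × 0.27) = 8.0498e-05. pH = -log(8.0498e-05)

pH = 4.09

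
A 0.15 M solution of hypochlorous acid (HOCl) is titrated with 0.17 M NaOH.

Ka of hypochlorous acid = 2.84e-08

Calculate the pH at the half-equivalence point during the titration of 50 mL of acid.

At half-equivalence [HA] = [A⁻], so Henderson-Hasselbalch gives pH = pKa = -log(2.84e-08) = 7.55.

pH = pKa = 7.55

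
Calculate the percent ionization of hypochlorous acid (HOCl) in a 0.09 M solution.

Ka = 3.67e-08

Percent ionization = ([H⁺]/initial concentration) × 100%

Using Ka equilibrium: x² + Ka×x - Ka×C = 0. Solving: [H⁺] = 5.7453e-05. Percent = (5.7453e-05/0.09) × 100

Percent ionization = 0.0638%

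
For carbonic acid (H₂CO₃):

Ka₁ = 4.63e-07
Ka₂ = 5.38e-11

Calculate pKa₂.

pKa₂ = -log(Ka₂) = -log(5.38e-11) = 10.27.

pK_{a2} = 10.27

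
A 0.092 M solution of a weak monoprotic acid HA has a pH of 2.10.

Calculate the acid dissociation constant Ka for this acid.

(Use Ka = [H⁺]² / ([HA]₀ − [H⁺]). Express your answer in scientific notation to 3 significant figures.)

[H⁺] = 10^(−pH) = 10^(−2.10) = 7.943e-03 M. For HA ⇌ H⁺ + A⁻, Ka = [H⁺][A⁻]/[HA] = [H⁺]² / ([HA]₀ − [H⁺]) = (7.943e-03)² / (0.092 − 7.943e-03) = 7.51e-04.

K_a = 7.51e-04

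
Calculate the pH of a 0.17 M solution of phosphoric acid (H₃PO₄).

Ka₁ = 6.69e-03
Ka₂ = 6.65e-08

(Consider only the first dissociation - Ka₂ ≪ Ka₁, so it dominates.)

First dissociation dominates. From Ka₁ = [H⁺][HA⁻]/[H₂A], x² + Ka₁·x − Ka₁·C = 0 with C = 0.17 M and Ka₁ = 6.69e-03. Solving: [H⁺] = (−Ka₁ + √(Ka₁² + 4·Ka₁·C)) / 2 = 3.0544e-02 M. pH = -log(3.0544e-02) = 1.52.

pH = 1.52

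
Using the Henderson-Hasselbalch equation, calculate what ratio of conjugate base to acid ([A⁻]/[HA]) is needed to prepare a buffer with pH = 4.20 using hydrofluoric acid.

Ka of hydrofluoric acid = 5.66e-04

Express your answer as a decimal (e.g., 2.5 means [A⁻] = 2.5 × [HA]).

pKa = -log(5.66e-04) = 3.2472. pH = pKa + log([A⁻]/[HA]), so log([A⁻]/[HA]) = pH − pKa = 4.20 − 3.2472 = 0.9528. [A⁻]/[HA] = 10^(0.9528) = 8.97

[A⁻]/[HA] = 8.97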